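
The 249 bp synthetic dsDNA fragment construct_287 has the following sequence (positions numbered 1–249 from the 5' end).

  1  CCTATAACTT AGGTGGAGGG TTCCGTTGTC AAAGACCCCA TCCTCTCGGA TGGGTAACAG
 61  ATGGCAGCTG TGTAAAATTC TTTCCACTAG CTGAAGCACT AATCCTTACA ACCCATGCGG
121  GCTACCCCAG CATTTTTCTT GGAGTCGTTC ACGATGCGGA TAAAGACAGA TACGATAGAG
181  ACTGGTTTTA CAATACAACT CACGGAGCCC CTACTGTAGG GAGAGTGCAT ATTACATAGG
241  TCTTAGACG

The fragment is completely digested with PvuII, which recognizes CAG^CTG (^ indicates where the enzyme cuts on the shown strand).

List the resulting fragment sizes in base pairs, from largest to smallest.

182, 67 bp

The PvuII site (CAGCTG) starts at position 65.
PvuII cuts after base 3 of each site, so after position 67.
Linear molecule, 1 cut → 2 fragments:
  1–67 → 67 bp
  68–249 → 182 bp
Sorted largest to smallest: 182, 67 bp.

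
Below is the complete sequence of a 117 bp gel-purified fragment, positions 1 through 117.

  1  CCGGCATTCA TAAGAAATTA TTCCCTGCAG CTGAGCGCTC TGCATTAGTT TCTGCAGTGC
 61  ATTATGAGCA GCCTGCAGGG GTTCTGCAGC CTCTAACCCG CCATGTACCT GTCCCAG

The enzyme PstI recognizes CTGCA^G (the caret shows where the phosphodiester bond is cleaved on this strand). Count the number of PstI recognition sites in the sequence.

CTGCAG occurs starting at positions 25, 52, 73, 84.
PstI cuts at 4 sites.

4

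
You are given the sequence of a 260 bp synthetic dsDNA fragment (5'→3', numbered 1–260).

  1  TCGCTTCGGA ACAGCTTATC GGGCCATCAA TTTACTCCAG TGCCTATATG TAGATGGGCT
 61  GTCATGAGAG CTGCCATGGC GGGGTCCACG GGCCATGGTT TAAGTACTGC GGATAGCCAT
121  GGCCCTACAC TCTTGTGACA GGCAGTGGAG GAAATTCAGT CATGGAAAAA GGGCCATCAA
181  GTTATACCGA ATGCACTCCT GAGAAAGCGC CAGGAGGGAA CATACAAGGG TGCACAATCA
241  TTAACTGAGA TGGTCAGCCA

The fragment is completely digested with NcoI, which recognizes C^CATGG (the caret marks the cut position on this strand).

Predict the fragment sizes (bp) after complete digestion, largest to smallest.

NcoI sites (CCATGG) start at positions 74, 93, 117.
NcoI cuts after the first base of each site, so after positions 74, 93, 117.
Linear molecule, 3 cuts → 4 fragments:
  1–74 → 74 bp
  75–93 → 19 bp
  94–117 → 24 bp
  118–260 → 143 bp
Sorted largest to smallest: 143, 74, 24, 19 bp.

143, 74, 24, 19 bp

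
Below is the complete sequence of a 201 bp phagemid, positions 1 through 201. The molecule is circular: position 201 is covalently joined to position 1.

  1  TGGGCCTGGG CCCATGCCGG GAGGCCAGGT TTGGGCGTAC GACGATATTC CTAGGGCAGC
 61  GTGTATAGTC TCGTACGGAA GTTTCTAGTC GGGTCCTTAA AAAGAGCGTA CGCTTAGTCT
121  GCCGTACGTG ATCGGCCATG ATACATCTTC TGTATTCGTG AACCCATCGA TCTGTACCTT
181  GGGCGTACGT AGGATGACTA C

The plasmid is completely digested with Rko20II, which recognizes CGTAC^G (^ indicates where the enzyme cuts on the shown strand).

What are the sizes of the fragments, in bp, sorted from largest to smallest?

61, 53, 36, 35, 16 bp

Rko20II sites (CGTACG) start at positions 36, 72, 107, 123, 184.
Rko20II cuts after base 5 of each site (before the last base), so after positions 40, 76, 111, 127, 188.
Circular molecule, 5 cuts → 5 fragments:
  41–76 → 36 bp
  77–111 → 35 bp
  112–127 → 16 bp
  128–188 → 61 bp
  189–201 then 1–40 → 13 + 40 = 53 bp
Sorted largest to smallest: 61, 53, 36, 35, 16 bp.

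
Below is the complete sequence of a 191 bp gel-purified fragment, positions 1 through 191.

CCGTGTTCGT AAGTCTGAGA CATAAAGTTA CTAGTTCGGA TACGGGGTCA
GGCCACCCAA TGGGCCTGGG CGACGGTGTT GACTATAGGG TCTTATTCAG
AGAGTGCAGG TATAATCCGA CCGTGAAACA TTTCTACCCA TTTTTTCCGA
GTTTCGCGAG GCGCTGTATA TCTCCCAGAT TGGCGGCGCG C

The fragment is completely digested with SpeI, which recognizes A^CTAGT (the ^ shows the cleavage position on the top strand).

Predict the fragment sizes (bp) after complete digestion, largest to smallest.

The SpeI site (ACTAGT) starts at position 30.
SpeI cuts after the first base of each site, so after position 30.
Linear molecule, 1 cut → 2 fragments:
  1–30 → 30 bp
  31–191 → 161 bp
Sorted largest to smallest: 161, 30 bp.

161, 30 bp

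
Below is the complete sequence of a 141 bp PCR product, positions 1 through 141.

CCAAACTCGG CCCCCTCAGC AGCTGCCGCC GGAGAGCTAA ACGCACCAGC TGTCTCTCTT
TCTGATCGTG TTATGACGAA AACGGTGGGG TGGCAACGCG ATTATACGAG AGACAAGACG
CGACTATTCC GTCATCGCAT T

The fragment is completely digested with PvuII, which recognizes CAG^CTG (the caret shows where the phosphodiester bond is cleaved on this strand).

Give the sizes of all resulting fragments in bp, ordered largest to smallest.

92, 27, 22 bp

PvuII sites (CAGCTG) start at positions 20, 47.
PvuII cuts after base 3 of each site, so after positions 22, 49.
Linear molecule, 2 cuts → 3 fragments:
  1–22 → 22 bp
  23–49 → 27 bp
  50–141 → 92 bp
Sorted largest to smallest: 92, 27, 22 bp.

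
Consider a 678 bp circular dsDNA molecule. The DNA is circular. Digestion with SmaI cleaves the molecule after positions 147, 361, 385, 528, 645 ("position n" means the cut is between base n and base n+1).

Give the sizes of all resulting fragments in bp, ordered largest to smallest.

214, 180, 143, 117, 24 bp

Circular molecule, 5 cuts → 5 fragments:
  361 − 147 = 214 bp
  385 − 361 = 24 bp
  528 − 385 = 143 bp
  645 − 528 = 117 bp
  wrap: 678 − 645 + 147 = 180 bp
Sorted largest to smallest: 214, 180, 143, 117, 24 bp.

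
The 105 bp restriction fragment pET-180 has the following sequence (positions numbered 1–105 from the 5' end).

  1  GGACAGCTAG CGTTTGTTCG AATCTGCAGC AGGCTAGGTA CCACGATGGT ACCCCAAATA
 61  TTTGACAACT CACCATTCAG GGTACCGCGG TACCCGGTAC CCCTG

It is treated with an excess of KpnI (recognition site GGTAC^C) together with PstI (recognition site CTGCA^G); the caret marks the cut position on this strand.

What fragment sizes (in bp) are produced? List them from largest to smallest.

KpnI sites (GGTACC) start at positions 37, 48, 81, 89, 96.
KpnI cuts after base 5 of each site (before the last base), so after positions 41, 52, 85, 93, 100.
The PstI site (CTGCAG) starts at position 24.
PstI cuts after base 5 of each site (before the last base), so after position 28.
Combined cut positions: 28, 41, 52, 85, 93, 100.
Linear molecule, 6 cuts → 7 fragments:
  1–28 → 28 bp
  29–41 → 13 bp
  42–52 → 11 bp
  53–85 → 33 bp
  86–93 → 8 bp
  94–100 → 7 bp
  101–105 → 5 bp
Sorted largest to smallest: 33, 28, 13, 11, 8, 7, 5 bp.

33, 28, 13, 11, 8, 7, 5 bp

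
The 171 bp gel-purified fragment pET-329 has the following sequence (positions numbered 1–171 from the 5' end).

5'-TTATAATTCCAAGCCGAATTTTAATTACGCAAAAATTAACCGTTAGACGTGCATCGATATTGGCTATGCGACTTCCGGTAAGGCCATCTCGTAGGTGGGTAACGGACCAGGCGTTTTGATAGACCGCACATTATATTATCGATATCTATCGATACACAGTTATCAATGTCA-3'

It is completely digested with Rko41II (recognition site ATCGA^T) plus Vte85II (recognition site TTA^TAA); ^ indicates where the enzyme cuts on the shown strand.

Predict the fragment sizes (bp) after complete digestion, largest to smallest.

Rko41II sites (ATCGAT) start at positions 53, 138, 148.
Rko41II cuts after base 5 of each site (before the last base), so after positions 57, 142, 152.
The Vte85II site (TTATAA) starts at position 1.
Vte85II cuts after base 3 of each site, so after position 3.
Combined cut positions: 3, 57, 142, 152.
Linear molecule, 4 cuts → 5 fragments:
  1–3 → 3 bp
  4–57 → 54 bp
  58–142 → 85 bp
  143–152 → 10 bp
  153–171 → 19 bp
Sorted largest to smallest: 85, 54, 19, 10, 3 bp.

85, 54, 19, 10, 3 bp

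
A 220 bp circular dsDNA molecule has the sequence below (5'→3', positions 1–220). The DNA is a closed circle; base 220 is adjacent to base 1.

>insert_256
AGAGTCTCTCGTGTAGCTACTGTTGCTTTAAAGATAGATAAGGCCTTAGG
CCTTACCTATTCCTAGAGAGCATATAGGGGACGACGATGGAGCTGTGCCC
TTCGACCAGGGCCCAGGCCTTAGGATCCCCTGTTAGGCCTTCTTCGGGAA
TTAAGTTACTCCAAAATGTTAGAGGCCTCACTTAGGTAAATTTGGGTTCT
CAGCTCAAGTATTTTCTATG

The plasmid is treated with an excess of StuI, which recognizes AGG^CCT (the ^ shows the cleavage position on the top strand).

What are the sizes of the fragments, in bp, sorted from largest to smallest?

88, 67, 38, 20, 7 bp

StuI sites (AGGCCT) start at positions 41, 48, 115, 135, 173.
StuI cuts after base 3 of each site, so after positions 43, 50, 117, 137, 175.
Circular molecule, 5 cuts → 5 fragments:
  44–50 → 7 bp
  51–117 → 67 bp
  118–137 → 20 bp
  138–175 → 38 bp
  176–220 then 1–43 → 45 + 43 = 88 bp
Sorted largest to smallest: 88, 67, 38, 20, 7 bp.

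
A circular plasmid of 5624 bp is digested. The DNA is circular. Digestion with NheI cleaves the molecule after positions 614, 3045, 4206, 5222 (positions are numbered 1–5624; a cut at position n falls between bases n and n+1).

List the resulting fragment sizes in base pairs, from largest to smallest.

Circular molecule, 4 cuts → 4 fragments:
  3045 − 614 = 2431 bp
  4206 − 3045 = 1161 bp
  5222 − 4206 = 1016 bp
  wrap: 5624 − 5222 + 614 = 1016 bp
Sorted largest to smallest: 2431, 1161, 1016, 1016 bp.

2431, 1161, 1016, 1016 bp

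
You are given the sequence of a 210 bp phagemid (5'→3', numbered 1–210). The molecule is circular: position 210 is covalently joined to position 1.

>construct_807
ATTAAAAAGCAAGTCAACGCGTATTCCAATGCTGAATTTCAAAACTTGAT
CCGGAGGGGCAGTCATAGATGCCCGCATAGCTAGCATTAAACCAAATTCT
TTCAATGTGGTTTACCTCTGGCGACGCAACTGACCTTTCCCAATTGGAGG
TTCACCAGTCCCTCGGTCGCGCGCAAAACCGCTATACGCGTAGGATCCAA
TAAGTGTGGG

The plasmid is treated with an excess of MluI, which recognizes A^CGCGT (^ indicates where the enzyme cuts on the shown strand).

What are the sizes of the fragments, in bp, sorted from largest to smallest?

169, 41 bp

MluI sites (ACGCGT) start at positions 17, 186.
MluI cuts after the first base of each site, so after positions 17, 186.
Circular molecule, 2 cuts → 2 fragments:
  18–186 → 169 bp
  187–210 then 1–17 → 24 + 17 = 41 bp
Sorted largest to smallest: 169, 41 bp.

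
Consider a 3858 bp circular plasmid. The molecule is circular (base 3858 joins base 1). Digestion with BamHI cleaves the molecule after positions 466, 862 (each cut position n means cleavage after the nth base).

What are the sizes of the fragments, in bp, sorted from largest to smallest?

Circular molecule, 2 cuts → 2 fragments:
  862 − 466 = 396 bp
  wrap: 3858 − 862 + 466 = 3462 bp
Sorted largest to smallest: 3462, 396 bp.

3462, 396 bp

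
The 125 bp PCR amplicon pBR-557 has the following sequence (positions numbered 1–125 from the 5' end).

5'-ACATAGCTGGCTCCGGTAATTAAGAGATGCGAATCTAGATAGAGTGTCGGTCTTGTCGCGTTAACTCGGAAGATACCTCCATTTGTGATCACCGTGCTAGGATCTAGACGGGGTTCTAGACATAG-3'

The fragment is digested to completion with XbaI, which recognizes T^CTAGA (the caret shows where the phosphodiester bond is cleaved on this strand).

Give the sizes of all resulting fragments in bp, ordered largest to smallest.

69, 34, 12, 10 bp

XbaI sites (TCTAGA) start at positions 34, 103, 115.
XbaI cuts after the first base of each site, so after positions 34, 103, 115.
Linear molecule, 3 cuts → 4 fragments:
  1–34 → 34 bp
  35–103 → 69 bp
  104–115 → 12 bp
  116–125 → 10 bp
Sorted largest to smallest: 69, 34, 12, 10 bp.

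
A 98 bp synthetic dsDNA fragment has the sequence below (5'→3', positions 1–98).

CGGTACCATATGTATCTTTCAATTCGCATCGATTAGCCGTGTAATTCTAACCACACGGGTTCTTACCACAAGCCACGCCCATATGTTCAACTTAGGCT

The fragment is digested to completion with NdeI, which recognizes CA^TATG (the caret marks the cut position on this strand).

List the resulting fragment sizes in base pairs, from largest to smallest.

73, 17, 8 bp

NdeI sites (CATATG) start at positions 7, 80.
NdeI cuts after base 2 of each site, so after positions 8, 81.
Linear molecule, 2 cuts → 3 fragments:
  1–8 → 8 bp
  9–81 → 73 bp
  82–98 → 17 bp
Sorted largest to smallest: 73, 17, 8 bp.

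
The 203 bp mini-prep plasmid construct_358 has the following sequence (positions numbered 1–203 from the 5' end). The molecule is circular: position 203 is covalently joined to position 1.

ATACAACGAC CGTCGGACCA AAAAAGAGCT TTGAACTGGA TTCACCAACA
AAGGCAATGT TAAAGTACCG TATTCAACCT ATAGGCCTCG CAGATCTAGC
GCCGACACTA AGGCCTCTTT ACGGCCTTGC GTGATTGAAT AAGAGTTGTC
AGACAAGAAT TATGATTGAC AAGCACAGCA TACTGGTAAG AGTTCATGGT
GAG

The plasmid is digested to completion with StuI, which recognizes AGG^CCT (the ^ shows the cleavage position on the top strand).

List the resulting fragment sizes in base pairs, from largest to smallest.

175, 28 bp

StuI sites (AGGCCT) start at positions 83, 111.
StuI cuts after base 3 of each site, so after positions 85, 113.
Circular molecule, 2 cuts → 2 fragments:
  86–113 → 28 bp
  114–203 then 1–85 → 90 + 85 = 175 bp
Sorted largest to smallest: 175, 28 bp.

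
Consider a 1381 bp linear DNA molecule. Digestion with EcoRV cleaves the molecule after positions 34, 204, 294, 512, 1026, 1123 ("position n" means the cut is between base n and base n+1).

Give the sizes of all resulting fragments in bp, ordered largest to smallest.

Linear molecule, 6 cuts → 7 fragments:
  34 − 0 = 34 bp
  204 − 34 = 170 bp
  294 − 204 = 90 bp
  512 − 294 = 218 bp
  1026 − 512 = 514 bp
  1123 − 1026 = 97 bp
  1381 − 1123 = 258 bp
Sorted largest to smallest: 514, 258, 218, 170, 97, 90, 34 bp.

514, 258, 218, 170, 97, 90, 34 bp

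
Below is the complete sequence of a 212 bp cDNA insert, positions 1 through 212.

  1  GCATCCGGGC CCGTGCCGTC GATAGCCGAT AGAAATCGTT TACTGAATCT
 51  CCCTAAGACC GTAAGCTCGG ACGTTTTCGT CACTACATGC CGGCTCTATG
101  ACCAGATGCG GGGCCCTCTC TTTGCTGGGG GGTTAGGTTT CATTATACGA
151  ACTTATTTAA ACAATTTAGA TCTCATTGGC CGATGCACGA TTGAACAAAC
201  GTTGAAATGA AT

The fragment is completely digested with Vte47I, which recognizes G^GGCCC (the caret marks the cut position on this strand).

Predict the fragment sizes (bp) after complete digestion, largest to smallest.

104, 101, 7 bp

Vte47I sites (GGGCCC) start at positions 7, 111.
Vte47I cuts after the first base of each site, so after positions 7, 111.
Linear molecule, 2 cuts → 3 fragments:
  1–7 → 7 bp
  8–111 → 104 bp
  112–212 → 101 bp
Sorted largest to smallest: 104, 101, 7 bp.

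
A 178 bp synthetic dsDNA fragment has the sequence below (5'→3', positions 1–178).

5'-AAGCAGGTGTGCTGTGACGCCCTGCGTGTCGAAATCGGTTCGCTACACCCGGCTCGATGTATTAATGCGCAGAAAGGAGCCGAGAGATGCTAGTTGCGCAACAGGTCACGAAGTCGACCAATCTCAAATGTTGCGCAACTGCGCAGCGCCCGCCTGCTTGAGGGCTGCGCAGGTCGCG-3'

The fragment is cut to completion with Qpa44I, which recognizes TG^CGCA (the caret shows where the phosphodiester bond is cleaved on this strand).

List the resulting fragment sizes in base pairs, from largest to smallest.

Qpa44I sites (TGCGCA) start at positions 66, 95, 132, 140, 166.
Qpa44I cuts after base 2 of each site, so after positions 67, 96, 133, 141, 167.
Linear molecule, 5 cuts → 6 fragments:
  1–67 → 67 bp
  68–96 → 29 bp
  97–133 → 37 bp
  134–141 → 8 bp
  142–167 → 26 bp
  168–178 → 11 bp
Sorted largest to smallest: 67, 37, 29, 26, 11, 8 bp.

67, 37, 29, 26, 11, 8 bp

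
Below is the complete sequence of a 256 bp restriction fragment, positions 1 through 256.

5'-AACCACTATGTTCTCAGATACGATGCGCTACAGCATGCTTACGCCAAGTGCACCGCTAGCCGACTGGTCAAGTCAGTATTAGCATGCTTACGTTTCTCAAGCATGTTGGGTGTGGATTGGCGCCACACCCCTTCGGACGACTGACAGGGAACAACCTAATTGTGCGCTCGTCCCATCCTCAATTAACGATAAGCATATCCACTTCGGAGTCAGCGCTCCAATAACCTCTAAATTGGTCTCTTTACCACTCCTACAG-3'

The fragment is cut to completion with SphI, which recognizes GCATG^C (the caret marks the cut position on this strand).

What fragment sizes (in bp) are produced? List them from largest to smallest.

SphI sites (GCATGC) start at positions 33, 82.
SphI cuts after base 5 of each site (before the last base), so after positions 37, 86.
Linear molecule, 2 cuts → 3 fragments:
  1–37 → 37 bp
  38–86 → 49 bp
  87–256 → 170 bp
Sorted largest to smallest: 170, 49, 37 bp.

170, 49, 37 bp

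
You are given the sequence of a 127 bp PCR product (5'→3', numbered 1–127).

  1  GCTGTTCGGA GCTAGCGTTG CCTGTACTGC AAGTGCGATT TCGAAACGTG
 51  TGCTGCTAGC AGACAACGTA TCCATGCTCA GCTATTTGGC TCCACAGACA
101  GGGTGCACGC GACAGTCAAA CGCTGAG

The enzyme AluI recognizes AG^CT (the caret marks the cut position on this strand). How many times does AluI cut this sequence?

2

AGCT occurs starting at positions 10, 80.
AluI cuts at 2 sites.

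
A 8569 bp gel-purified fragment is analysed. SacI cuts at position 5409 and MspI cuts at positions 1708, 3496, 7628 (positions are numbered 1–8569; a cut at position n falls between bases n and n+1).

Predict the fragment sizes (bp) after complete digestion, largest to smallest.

Combined cut positions (sorted): 1708, 3496, 5409, 7628.
Linear molecule, 4 cuts → 5 fragments:
  1708 − 0 = 1708 bp
  3496 − 1708 = 1788 bp
  5409 − 3496 = 1913 bp
  7628 − 5409 = 2219 bp
  8569 − 7628 = 941 bp
Sorted largest to smallest: 2219, 1913, 1788, 1708, 941 bp.

2219, 1913, 1788, 1708, 941 bp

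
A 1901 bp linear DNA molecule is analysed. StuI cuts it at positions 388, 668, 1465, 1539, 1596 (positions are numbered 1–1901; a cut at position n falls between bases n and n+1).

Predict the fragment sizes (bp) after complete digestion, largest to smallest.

797, 388, 305, 280, 74, 57 bp

Linear molecule, 5 cuts → 6 fragments:
  388 − 0 = 388 bp
  668 − 388 = 280 bp
  1465 − 668 = 797 bp
  1539 − 1465 = 74 bp
  1596 − 1539 = 57 bp
  1901 − 1596 = 305 bp
Sorted largest to smallest: 797, 388, 305, 280, 74, 57 bp.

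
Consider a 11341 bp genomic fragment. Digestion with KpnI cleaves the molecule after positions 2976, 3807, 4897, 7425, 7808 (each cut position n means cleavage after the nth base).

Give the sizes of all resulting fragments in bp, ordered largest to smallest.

Linear molecule, 5 cuts → 6 fragments:
  2976 − 0 = 2976 bp
  3807 − 2976 = 831 bp
  4897 − 3807 = 1090 bp
  7425 − 4897 = 2528 bp
  7808 − 7425 = 383 bp
  11341 − 7808 = 3533 bp
Sorted largest to smallest: 3533, 2976, 2528, 1090, 831, 383 bp.

3533, 2976, 2528, 1090, 831, 383 bp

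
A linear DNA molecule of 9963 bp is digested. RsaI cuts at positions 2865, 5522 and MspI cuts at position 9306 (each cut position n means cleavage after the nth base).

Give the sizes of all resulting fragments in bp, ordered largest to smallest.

Combined cut positions (sorted): 2865, 5522, 9306.
Linear molecule, 3 cuts → 4 fragments:
  2865 − 0 = 2865 bp
  5522 − 2865 = 2657 bp
  9306 − 5522 = 3784 bp
  9963 − 9306 = 657 bp
Sorted largest to smallest: 3784, 2865, 2657, 657 bp.

3784, 2865, 2657, 657 bp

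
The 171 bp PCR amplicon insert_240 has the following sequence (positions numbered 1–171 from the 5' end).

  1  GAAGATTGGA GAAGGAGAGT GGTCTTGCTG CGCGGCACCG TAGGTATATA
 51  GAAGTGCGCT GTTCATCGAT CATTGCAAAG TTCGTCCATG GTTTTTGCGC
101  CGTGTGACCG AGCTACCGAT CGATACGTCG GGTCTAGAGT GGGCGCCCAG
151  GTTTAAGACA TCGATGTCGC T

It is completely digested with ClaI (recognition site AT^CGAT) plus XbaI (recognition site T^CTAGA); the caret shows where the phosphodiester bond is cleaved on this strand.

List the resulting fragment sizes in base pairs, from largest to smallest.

ClaI sites (ATCGAT) start at positions 65, 119, 160.
ClaI cuts after base 2 of each site, so after positions 66, 120, 161.
The XbaI site (TCTAGA) starts at position 133.
XbaI cuts after the first base of each site, so after position 133.
Combined cut positions: 66, 120, 133, 161.
Linear molecule, 4 cuts → 5 fragments:
  1–66 → 66 bp
  67–120 → 54 bp
  121–133 → 13 bp
  134–161 → 28 bp
  162–171 → 10 bp
Sorted largest to smallest: 66, 54, 28, 13, 10 bp.

66, 54, 28, 13, 10 bp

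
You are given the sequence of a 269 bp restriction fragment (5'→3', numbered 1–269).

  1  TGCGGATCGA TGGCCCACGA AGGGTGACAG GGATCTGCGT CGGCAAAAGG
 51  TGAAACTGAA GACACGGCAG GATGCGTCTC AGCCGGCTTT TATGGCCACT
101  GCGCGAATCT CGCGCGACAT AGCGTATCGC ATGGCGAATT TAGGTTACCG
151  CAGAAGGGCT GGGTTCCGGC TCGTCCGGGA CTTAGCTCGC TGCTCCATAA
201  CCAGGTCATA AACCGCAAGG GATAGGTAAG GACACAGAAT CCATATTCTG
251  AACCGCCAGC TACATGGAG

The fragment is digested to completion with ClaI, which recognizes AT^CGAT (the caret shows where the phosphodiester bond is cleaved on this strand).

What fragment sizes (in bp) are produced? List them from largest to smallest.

The ClaI site (ATCGAT) starts at position 6.
ClaI cuts after base 2 of each site, so after position 7.
Linear molecule, 1 cut → 2 fragments:
  1–7 → 7 bp
  8–269 → 262 bp
Sorted largest to smallest: 262, 7 bp.

262, 7 bp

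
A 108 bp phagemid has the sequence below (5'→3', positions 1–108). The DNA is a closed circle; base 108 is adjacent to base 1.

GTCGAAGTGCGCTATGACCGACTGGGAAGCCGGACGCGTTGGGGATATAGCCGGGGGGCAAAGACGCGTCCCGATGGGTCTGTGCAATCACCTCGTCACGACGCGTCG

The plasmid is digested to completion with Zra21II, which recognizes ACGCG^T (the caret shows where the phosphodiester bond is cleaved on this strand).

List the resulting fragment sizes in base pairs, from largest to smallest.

Zra21II sites (ACGCGT) start at positions 34, 64, 101.
Zra21II cuts after base 5 of each site (before the last base), so after positions 38, 68, 105.
Circular molecule, 3 cuts → 3 fragments:
  39–68 → 30 bp
  69–105 → 37 bp
  106–108 then 1–38 → 3 + 38 = 41 bp
Sorted largest to smallest: 41, 37, 30 bp.

41, 37, 30 bp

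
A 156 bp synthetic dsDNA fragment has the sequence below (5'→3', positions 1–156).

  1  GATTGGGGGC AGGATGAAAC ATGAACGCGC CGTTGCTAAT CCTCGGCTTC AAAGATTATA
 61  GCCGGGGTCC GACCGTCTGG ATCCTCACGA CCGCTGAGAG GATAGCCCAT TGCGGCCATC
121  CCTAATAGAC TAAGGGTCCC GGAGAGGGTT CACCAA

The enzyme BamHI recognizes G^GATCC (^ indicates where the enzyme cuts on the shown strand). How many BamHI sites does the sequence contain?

1

GGATCC occurs starting at position 79.
BamHI cuts at 1 site.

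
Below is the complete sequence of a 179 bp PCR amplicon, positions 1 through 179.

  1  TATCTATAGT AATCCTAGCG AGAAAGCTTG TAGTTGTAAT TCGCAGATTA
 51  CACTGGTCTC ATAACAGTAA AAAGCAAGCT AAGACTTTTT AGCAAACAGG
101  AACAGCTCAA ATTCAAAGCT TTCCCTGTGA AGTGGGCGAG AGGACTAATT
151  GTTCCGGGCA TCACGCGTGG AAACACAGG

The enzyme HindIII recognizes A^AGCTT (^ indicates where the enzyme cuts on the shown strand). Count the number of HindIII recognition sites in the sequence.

AAGCTT occurs starting at positions 24, 116.
HindIII cuts at 2 sites.

2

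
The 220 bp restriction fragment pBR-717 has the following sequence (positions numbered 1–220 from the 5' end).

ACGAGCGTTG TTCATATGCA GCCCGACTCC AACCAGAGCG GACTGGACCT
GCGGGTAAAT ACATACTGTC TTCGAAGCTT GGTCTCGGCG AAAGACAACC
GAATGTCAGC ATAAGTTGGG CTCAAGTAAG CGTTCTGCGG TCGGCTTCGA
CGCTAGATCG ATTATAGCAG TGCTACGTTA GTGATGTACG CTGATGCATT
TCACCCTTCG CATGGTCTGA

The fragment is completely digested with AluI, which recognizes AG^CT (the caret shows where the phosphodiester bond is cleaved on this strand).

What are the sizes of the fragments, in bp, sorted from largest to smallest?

The AluI site (AGCT) starts at position 76.
AluI cuts after base 2 of each site, so after position 77.
Linear molecule, 1 cut → 2 fragments:
  1–77 → 77 bp
  78–220 → 143 bp
Sorted largest to smallest: 143, 77 bp.

143, 77 bp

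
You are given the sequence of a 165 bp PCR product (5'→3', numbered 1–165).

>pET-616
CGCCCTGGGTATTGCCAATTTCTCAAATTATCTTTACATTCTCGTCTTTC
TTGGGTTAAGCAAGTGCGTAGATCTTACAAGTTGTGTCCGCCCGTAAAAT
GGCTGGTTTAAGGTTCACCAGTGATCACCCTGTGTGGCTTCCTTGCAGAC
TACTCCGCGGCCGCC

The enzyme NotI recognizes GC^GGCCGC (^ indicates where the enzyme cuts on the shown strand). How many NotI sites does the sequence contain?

1

GCGGCCGC occurs starting at position 157.
NotI cuts at 1 site.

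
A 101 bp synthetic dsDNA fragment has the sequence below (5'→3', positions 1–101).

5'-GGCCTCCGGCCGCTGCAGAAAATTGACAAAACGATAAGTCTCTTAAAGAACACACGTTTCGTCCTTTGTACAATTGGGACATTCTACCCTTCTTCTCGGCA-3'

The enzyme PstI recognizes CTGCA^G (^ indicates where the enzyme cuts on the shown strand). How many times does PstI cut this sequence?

1

CTGCAG occurs starting at position 13.
PstI cuts at 1 site.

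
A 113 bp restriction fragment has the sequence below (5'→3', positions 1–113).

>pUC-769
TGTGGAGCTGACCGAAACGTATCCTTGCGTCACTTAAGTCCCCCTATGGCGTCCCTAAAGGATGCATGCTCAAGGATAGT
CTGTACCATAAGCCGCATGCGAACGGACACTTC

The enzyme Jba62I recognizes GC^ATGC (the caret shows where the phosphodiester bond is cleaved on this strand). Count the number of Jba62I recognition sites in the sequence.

GCATGC occurs starting at positions 64, 95.
Jba62I cuts at 2 sites.

2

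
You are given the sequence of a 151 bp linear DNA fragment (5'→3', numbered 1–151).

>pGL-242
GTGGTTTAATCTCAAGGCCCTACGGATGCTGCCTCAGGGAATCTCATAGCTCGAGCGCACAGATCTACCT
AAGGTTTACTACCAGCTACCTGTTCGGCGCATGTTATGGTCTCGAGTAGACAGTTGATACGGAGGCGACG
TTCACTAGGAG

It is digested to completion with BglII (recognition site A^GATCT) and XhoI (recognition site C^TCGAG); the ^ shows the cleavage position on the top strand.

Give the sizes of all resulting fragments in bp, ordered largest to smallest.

The BglII site (AGATCT) starts at position 61.
BglII cuts after the first base of each site, so after position 61.
XhoI sites (CTCGAG) start at positions 50, 111.
XhoI cuts after the first base of each site, so after positions 50, 111.
Combined cut positions: 50, 61, 111.
Linear molecule, 3 cuts → 4 fragments:
  1–50 → 50 bp
  51–61 → 11 bp
  62–111 → 50 bp
  112–151 → 40 bp
Sorted largest to smallest: 50, 50, 40, 11 bp.

50, 50, 40, 11 bp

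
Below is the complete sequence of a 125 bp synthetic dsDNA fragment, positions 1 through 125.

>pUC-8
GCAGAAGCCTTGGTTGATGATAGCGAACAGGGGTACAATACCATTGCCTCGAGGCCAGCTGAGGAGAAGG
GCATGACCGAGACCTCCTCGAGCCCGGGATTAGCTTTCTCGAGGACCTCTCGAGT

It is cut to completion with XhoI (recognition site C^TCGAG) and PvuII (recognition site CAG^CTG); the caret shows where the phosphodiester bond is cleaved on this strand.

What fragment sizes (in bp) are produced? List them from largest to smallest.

48, 29, 21, 11, 10, 6 bp

XhoI sites (CTCGAG) start at positions 48, 87, 108, 119.
XhoI cuts after the first base of each site, so after positions 48, 87, 108, 119.
The PvuII site (CAGCTG) starts at position 56.
PvuII cuts after base 3 of each site, so after position 58.
Combined cut positions: 48, 58, 87, 108, 119.
Linear molecule, 5 cuts → 6 fragments:
  1–48 → 48 bp
  49–58 → 10 bp
  59–87 → 29 bp
  88–108 → 21 bp
  109–119 → 11 bp
  120–125 → 6 bp
Sorted largest to smallest: 48, 29, 21, 11, 10, 6 bp.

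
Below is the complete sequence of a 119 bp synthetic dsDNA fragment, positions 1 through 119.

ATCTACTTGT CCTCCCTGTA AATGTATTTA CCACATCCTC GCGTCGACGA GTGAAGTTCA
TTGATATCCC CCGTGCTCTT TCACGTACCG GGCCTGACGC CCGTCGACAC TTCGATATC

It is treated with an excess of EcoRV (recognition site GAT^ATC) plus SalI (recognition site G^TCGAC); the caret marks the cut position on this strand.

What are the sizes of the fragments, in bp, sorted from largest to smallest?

43, 38, 22, 13, 3 bp

EcoRV sites (GATATC) start at positions 63, 114.
EcoRV cuts after base 3 of each site, so after positions 65, 116.
SalI sites (GTCGAC) start at positions 43, 103.
SalI cuts after the first base of each site, so after positions 43, 103.
Combined cut positions: 43, 65, 103, 116.
Linear molecule, 4 cuts → 5 fragments:
  1–43 → 43 bp
  44–65 → 22 bp
  66–103 → 38 bp
  104–116 → 13 bp
  117–119 → 3 bp
Sorted largest to smallest: 43, 38, 22, 13, 3 bp.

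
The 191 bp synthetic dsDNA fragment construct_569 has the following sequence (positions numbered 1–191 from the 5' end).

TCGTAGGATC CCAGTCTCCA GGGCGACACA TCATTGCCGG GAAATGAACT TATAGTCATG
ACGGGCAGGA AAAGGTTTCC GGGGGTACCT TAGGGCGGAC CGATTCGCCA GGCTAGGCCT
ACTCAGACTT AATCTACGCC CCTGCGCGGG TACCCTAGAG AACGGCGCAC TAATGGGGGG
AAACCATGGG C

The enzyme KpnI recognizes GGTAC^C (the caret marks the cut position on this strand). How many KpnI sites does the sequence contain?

GGTACC occurs starting at positions 84, 149.
KpnI cuts at 2 sites.

2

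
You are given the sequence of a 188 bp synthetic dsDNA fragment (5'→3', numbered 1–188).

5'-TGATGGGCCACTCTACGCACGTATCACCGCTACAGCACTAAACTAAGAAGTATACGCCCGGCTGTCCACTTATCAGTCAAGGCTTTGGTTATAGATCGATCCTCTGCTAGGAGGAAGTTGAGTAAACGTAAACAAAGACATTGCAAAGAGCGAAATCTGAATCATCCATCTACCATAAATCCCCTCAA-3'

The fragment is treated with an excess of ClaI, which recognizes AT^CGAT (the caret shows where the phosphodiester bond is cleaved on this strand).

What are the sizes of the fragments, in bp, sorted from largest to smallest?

The ClaI site (ATCGAT) starts at position 95.
ClaI cuts after base 2 of each site, so after position 96.
Linear molecule, 1 cut → 2 fragments:
  1–96 → 96 bp
  97–188 → 92 bp
Sorted largest to smallest: 96, 92 bp.

96, 92 bp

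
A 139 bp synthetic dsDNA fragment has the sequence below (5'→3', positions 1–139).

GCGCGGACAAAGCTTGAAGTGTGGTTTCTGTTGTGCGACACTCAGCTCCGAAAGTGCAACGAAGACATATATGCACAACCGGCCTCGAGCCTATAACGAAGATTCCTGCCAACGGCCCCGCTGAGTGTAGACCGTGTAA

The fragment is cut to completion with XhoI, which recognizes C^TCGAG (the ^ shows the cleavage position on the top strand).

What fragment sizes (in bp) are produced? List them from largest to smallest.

84, 55 bp

The XhoI site (CTCGAG) starts at position 84.
XhoI cuts after the first base of each site, so after position 84.
Linear molecule, 1 cut → 2 fragments:
  1–84 → 84 bp
  85–139 → 55 bp
Sorted largest to smallest: 84, 55 bp.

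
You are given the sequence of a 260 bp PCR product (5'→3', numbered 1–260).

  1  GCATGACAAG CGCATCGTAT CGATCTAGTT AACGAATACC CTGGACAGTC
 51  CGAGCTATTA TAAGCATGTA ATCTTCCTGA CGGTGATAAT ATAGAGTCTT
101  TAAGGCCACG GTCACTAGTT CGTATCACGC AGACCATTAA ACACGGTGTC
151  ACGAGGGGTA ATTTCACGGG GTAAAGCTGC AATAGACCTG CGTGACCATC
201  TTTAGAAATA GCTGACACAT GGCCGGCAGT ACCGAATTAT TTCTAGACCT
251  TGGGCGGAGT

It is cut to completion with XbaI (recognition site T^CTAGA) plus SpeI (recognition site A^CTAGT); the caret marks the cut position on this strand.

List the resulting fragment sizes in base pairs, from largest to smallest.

128, 114, 18 bp

The XbaI site (TCTAGA) starts at position 242.
XbaI cuts after the first base of each site, so after position 242.
The SpeI site (ACTAGT) starts at position 114.
SpeI cuts after the first base of each site, so after position 114.
Combined cut positions: 114, 242.
Linear molecule, 2 cuts → 3 fragments:
  1–114 → 114 bp
  115–242 → 128 bp
  243–260 → 18 bp
Sorted largest to smallest: 128, 114, 18 bp.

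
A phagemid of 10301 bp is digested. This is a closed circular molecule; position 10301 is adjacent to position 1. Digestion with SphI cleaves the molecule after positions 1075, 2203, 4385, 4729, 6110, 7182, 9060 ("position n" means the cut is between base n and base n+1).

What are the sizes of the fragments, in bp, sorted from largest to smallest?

2316, 2182, 1878, 1381, 1128, 1072, 344 bp

Circular molecule, 7 cuts → 7 fragments:
  2203 − 1075 = 1128 bp
  4385 − 2203 = 2182 bp
  4729 − 4385 = 344 bp
  6110 − 4729 = 1381 bp
  7182 − 6110 = 1072 bp
  9060 − 7182 = 1878 bp
  wrap: 10301 − 9060 + 1075 = 2316 bp
Sorted largest to smallest: 2316, 2182, 1878, 1381, 1128, 1072, 344 bp.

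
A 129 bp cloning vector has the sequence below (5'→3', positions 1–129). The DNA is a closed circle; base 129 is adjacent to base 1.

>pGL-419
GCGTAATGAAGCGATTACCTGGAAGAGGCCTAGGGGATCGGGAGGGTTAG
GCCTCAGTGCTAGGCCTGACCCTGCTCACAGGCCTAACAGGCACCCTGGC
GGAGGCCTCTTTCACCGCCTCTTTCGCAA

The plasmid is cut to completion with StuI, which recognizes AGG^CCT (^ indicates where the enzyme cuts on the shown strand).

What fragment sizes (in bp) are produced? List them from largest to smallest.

52, 23, 23, 18, 13 bp

StuI sites (AGGCCT) start at positions 26, 49, 62, 80, 103.
StuI cuts after base 3 of each site, so after positions 28, 51, 64, 82, 105.
Circular molecule, 5 cuts → 5 fragments:
  29–51 → 23 bp
  52–64 → 13 bp
  65–82 → 18 bp
  83–105 → 23 bp
  106–129 then 1–28 → 24 + 28 = 52 bp
Sorted largest to smallest: 52, 23, 23, 18, 13 bp.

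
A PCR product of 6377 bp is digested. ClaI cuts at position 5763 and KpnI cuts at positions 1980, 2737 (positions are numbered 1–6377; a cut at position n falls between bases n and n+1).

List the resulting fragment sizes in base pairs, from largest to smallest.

3026, 1980, 757, 614 bp

Combined cut positions (sorted): 1980, 2737, 5763.
Linear molecule, 3 cuts → 4 fragments:
  1980 − 0 = 1980 bp
  2737 − 1980 = 757 bp
  5763 − 2737 = 3026 bp
  6377 − 5763 = 614 bp
Sorted largest to smallest: 3026, 1980, 757, 614 bp.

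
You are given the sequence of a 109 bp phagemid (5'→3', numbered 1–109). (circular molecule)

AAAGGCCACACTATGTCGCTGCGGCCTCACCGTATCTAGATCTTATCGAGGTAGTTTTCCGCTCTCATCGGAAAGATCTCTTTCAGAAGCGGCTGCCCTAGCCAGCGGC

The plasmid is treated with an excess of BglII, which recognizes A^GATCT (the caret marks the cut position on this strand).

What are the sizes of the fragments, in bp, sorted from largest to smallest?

BglII sites (AGATCT) start at positions 38, 74.
BglII cuts after the first base of each site, so after positions 38, 74.
Circular molecule, 2 cuts → 2 fragments:
  39–74 → 36 bp
  75–109 then 1–38 → 35 + 38 = 73 bp
Sorted largest to smallest: 73, 36 bp.

73, 36 bp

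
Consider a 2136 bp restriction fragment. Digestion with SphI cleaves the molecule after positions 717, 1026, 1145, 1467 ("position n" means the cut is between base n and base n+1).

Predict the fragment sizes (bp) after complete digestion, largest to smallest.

717, 669, 322, 309, 119 bp

Linear molecule, 4 cuts → 5 fragments:
  717 − 0 = 717 bp
  1026 − 717 = 309 bp
  1145 − 1026 = 119 bp
  1467 − 1145 = 322 bp
  2136 − 1467 = 669 bp
Sorted largest to smallest: 717, 669, 322, 309, 119 bp.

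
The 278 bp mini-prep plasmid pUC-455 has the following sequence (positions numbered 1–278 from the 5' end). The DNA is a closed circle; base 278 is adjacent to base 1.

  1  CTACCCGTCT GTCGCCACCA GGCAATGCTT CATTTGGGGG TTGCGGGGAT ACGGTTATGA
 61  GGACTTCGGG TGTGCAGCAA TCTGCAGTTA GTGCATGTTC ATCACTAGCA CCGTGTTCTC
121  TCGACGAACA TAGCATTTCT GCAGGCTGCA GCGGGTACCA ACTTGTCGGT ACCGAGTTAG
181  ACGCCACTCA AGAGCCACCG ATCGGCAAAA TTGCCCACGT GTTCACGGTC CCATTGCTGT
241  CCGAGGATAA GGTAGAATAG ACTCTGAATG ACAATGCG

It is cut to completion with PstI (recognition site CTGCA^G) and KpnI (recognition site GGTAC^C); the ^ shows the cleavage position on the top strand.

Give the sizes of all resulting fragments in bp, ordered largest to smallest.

192, 57, 14, 8, 7 bp

PstI sites (CTGCAG) start at positions 82, 139, 146.
PstI cuts after base 5 of each site (before the last base), so after positions 86, 143, 150.
KpnI sites (GGTACC) start at positions 154, 168.
KpnI cuts after base 5 of each site (before the last base), so after positions 158, 172.
Combined cut positions: 86, 143, 150, 158, 172.
Circular molecule, 5 cuts → 5 fragments:
  87–143 → 57 bp
  144–150 → 7 bp
  151–158 → 8 bp
  159–172 → 14 bp
  173–278 then 1–86 → 106 + 86 = 192 bp
Sorted largest to smallest: 192, 57, 14, 8, 7 bp.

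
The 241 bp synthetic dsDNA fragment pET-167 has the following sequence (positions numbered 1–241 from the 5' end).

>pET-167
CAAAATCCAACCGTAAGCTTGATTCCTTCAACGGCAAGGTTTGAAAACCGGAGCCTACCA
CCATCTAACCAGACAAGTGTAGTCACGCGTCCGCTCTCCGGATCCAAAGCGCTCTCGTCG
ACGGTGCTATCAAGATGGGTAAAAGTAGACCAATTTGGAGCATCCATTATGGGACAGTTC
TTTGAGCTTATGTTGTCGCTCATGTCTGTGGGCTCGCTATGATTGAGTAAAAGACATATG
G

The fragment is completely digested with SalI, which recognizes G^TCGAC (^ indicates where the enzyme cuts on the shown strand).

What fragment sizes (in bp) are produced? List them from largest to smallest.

124, 117 bp

The SalI site (GTCGAC) starts at position 117.
SalI cuts after the first base of each site, so after position 117.
Linear molecule, 1 cut → 2 fragments:
  1–117 → 117 bp
  118–241 → 124 bp
Sorted largest to smallest: 124, 117 bp.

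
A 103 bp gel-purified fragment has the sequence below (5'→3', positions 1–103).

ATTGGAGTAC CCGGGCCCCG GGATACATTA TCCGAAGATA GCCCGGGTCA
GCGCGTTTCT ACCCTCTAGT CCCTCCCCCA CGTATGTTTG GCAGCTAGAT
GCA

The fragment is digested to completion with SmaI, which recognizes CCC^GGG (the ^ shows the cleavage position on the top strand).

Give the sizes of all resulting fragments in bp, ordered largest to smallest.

59, 25, 12, 7 bp

SmaI sites (CCCGGG) start at positions 10, 17, 42.
SmaI cuts after base 3 of each site, so after positions 12, 19, 44.
Linear molecule, 3 cuts → 4 fragments:
  1–12 → 12 bp
  13–19 → 7 bp
  20–44 → 25 bp
  45–103 → 59 bp
Sorted largest to smallest: 59, 25, 12, 7 bp.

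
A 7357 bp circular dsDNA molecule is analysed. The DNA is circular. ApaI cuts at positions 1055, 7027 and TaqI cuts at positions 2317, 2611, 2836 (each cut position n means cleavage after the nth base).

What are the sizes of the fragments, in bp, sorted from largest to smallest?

Combined cut positions (sorted): 1055, 2317, 2611, 2836, 7027.
Circular molecule, 5 cuts → 5 fragments:
  2317 − 1055 = 1262 bp
  2611 − 2317 = 294 bp
  2836 − 2611 = 225 bp
  7027 − 2836 = 4191 bp
  wrap: 7357 − 7027 + 1055 = 1385 bp
Sorted largest to smallest: 4191, 1385, 1262, 294, 225 bp.

4191, 1385, 1262, 294, 225 bp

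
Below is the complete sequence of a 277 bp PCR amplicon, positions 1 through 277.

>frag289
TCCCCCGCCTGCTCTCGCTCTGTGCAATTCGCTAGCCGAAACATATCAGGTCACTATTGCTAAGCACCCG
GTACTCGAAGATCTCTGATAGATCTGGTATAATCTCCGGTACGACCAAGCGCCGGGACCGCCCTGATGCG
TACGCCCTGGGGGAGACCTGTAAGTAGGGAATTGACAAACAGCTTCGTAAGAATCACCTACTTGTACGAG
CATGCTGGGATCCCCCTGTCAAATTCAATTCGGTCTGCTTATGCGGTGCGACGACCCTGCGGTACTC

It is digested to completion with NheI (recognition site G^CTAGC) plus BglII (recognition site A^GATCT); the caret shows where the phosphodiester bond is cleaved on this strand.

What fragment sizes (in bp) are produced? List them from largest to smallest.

187, 48, 31, 11 bp

The NheI site (GCTAGC) starts at position 31.
NheI cuts after the first base of each site, so after position 31.
BglII sites (AGATCT) start at positions 79, 90.
BglII cuts after the first base of each site, so after positions 79, 90.
Combined cut positions: 31, 79, 90.
Linear molecule, 3 cuts → 4 fragments:
  1–31 → 31 bp
  32–79 → 48 bp
  80–90 → 11 bp
  91–277 → 187 bp
Sorted largest to smallest: 187, 48, 31, 11 bp.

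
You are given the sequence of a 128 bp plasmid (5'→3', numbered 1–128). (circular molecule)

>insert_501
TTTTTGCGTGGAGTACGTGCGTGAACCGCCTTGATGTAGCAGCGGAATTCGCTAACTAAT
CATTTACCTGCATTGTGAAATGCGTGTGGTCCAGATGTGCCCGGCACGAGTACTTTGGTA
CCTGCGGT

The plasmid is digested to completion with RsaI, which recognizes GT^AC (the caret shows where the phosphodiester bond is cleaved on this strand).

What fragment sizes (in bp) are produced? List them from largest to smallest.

97, 23, 8 bp

RsaI sites (GTAC) start at positions 13, 110, 118.
RsaI cuts after base 2 of each site, so after positions 14, 111, 119.
Circular molecule, 3 cuts → 3 fragments:
  15–111 → 97 bp
  112–119 → 8 bp
  120–128 then 1–14 → 9 + 14 = 23 bp
Sorted largest to smallest: 97, 23, 8 bp.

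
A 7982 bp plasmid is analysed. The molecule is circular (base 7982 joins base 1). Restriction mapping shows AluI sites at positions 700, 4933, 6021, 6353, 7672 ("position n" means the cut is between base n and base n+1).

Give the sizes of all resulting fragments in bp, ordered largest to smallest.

4233, 1319, 1088, 1010, 332 bp

Circular molecule, 5 cuts → 5 fragments:
  4933 − 700 = 4233 bp
  6021 − 4933 = 1088 bp
  6353 − 6021 = 332 bp
  7672 − 6353 = 1319 bp
  wrap: 7982 − 7672 + 700 = 1010 bp
Sorted largest to smallest: 4233, 1319, 1088, 1010, 332 bp.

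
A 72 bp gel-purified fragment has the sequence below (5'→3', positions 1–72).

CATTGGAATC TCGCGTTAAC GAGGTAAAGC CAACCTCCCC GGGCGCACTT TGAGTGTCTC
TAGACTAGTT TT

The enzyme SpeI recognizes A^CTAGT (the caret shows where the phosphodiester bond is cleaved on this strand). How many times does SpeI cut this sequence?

ACTAGT occurs starting at position 64.
SpeI cuts at 1 site.

1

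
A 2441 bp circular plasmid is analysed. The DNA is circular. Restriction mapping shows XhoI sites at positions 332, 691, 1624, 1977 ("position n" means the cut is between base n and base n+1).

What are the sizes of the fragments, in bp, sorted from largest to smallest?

Circular molecule, 4 cuts → 4 fragments:
  691 − 332 = 359 bp
  1624 − 691 = 933 bp
  1977 − 1624 = 353 bp
  wrap: 2441 − 1977 + 332 = 796 bp
Sorted largest to smallest: 933, 796, 359, 353 bp.

933, 796, 359, 353 bp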